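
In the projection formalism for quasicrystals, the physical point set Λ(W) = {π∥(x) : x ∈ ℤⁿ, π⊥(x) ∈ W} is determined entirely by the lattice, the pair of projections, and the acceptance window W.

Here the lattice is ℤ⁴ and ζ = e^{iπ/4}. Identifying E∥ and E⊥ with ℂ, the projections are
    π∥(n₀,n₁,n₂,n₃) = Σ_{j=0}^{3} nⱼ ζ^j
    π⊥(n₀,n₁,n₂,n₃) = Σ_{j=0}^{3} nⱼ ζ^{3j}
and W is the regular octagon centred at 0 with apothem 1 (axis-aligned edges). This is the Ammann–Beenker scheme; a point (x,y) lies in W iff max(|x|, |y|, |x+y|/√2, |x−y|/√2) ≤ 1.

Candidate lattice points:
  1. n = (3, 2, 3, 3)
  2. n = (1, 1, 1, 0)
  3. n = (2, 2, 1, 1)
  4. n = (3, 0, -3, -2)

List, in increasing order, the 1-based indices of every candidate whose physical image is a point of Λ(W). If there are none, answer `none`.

2

π⊥(n) = n₀ + n₁ζ³ + n₂ζ⁶ + n₃ζ⁹ where ζ = e^{iπ/4}.
#1 (3, 2, 3, 3): internal (3.7071, 0.5355); octagon support 3.7071 vs apothem 1 → ∉ W
#2 (1, 1, 1, 0): internal (0.2929, -0.2929); octagon support 0.4142 vs apothem 1 → ∈ W
#3 (2, 2, 1, 1): internal (1.2929, 1.1213); octagon support 1.7071 vs apothem 1 → ∉ W
#4 (3, 0, -3, -2): internal (1.5858, 1.5858); octagon support 2.2426 vs apothem 1 → ∉ W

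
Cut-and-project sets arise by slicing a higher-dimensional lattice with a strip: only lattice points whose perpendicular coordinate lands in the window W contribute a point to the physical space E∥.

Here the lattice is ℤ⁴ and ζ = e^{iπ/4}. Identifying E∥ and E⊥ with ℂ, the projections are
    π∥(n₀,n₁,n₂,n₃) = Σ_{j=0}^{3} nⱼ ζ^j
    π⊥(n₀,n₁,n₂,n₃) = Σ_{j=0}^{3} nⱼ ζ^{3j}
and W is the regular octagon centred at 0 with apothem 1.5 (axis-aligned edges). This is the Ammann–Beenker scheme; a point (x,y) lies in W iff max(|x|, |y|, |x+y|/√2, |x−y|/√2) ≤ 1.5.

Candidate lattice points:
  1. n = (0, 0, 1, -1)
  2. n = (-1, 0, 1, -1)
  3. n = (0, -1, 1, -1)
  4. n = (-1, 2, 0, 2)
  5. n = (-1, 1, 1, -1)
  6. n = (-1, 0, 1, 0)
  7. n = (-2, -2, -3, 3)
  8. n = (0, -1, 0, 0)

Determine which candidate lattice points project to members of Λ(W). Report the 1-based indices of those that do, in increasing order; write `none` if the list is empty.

6, 8

With ζ = e^{iπ/4} the internal vectors are ζ^0,ζ^3,ζ^6,ζ^9.
candidate 1: n = (0, 0, 1, -1) → π⊥ ≈ (-0.70711, -1.70711); max(|x|,|y|,|x±y|/√2) = 1.70711 > 1.5 ⇒ ∉ W
candidate 2: n = (-1, 0, 1, -1) → π⊥ ≈ (-1.70711, -1.70711); max(|x|,|y|,|x±y|/√2) = 2.41421 > 1.5 ⇒ ∉ W
candidate 3: n = (0, -1, 1, -1) → π⊥ ≈ (+0.00000, -2.41421); max(|x|,|y|,|x±y|/√2) = 2.41421 > 1.5 ⇒ ∉ W
candidate 4: n = (-1, 2, 0, 2) → π⊥ ≈ (-1.00000, +2.82843); max(|x|,|y|,|x±y|/√2) = 2.82843 > 1.5 ⇒ ∉ W
candidate 5: n = (-1, 1, 1, -1) → π⊥ ≈ (-2.41421, -1.00000); max(|x|,|y|,|x±y|/√2) = 2.41421 > 1.5 ⇒ ∉ W
candidate 6: n = (-1, 0, 1, 0) → π⊥ ≈ (-1.00000, -1.00000); max(|x|,|y|,|x±y|/√2) = 1.41421 ≤ 1.5 ⇒ ∈ W
candidate 7: n = (-2, -2, -3, 3) → π⊥ ≈ (+1.53553, +3.70711); max(|x|,|y|,|x±y|/√2) = 3.70711 > 1.5 ⇒ ∉ W
candidate 8: n = (0, -1, 0, 0) → π⊥ ≈ (+0.70711, -0.70711); max(|x|,|y|,|x±y|/√2) = 1.00000 ≤ 1.5 ⇒ ∈ W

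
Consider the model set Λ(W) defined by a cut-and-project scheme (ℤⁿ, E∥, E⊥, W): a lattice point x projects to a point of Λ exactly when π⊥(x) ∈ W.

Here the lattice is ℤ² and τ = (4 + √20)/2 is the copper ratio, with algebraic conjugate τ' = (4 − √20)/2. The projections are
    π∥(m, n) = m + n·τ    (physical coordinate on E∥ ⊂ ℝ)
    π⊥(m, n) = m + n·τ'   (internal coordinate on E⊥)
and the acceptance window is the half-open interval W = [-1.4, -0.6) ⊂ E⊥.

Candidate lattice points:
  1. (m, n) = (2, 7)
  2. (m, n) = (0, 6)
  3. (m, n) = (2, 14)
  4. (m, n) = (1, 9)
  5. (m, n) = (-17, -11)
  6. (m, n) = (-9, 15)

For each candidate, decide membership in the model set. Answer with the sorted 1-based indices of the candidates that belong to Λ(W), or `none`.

3, 4

Numerically τ ≈ 4.2361 and τ' = −1/τ ≈ -0.2361.
#1 (2,7): internal coord 2 + (7)·τ' = +0.3475; +0.3475 ∉ [-1.4, -0.6) → out
#2 (0,6): internal coord 0 + (6)·τ' = -1.4164; -1.4164 ∉ [-1.4, -0.6) → out
#3 (2,14): internal coord 2 + (14)·τ' = -1.3050; -1.3050 ∈ [-1.4, -0.6) → IN Λ
#4 (1,9): internal coord 1 + (9)·τ' = -1.1246; -1.1246 ∈ [-1.4, -0.6) → IN Λ
#5 (-17,-11): internal coord -17 + (-11)·τ' = -14.4033; -14.4033 ∉ [-1.4, -0.6) → out
#6 (-9,15): internal coord -9 + (15)·τ' = -12.5410; -12.5410 ∉ [-1.4, -0.6) → out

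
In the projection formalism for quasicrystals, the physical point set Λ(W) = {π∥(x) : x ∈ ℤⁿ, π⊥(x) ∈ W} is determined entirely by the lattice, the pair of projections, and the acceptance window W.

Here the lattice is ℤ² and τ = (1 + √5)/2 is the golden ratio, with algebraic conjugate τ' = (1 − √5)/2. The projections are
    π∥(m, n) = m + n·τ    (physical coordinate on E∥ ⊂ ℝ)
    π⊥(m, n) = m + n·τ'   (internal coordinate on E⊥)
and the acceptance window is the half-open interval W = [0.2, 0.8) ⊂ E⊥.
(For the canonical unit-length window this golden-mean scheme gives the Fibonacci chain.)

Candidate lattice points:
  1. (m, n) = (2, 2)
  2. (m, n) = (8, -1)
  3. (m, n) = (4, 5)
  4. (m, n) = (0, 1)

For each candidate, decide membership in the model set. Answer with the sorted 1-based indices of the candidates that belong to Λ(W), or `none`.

Compute τ' = (1−√5)/2 = -0.6180, so π⊥(m,n) = m -0.6180·n.
#1 (2,2): internal coord 2 + (2)·τ' = +0.7639; +0.7639 ∈ [0.2, 0.8) → IN Λ
#2 (8,-1): internal coord 8 + (-1)·τ' = +8.6180; +8.6180 ∉ [0.2, 0.8) → out
#3 (4,5): internal coord 4 + (5)·τ' = +0.9098; +0.9098 ∉ [0.2, 0.8) → out
#4 (0,1): internal coord 0 + (1)·τ' = -0.6180; -0.6180 ∉ [0.2, 0.8) → out

1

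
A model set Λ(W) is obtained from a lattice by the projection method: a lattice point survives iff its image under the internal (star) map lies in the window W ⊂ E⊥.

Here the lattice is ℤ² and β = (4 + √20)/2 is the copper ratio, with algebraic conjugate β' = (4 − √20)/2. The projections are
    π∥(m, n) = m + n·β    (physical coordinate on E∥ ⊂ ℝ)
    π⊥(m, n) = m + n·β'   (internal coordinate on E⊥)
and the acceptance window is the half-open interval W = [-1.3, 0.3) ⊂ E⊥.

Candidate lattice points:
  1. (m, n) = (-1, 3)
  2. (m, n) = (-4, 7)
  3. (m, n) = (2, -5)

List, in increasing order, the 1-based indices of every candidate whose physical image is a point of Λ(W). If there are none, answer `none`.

none

Compute β' = (4−√20)/2 = -0.23607, so π⊥(m,n) = m -0.23607·n.
[1] lift (-1,3): star map gives -1.70820; window check -1.3 ≤ -1.70820 < 0.3 is false → out
[2] lift (-4,7): star map gives -5.65248; window check -1.3 ≤ -5.65248 < 0.3 is false → out
[3] lift (2,-5): star map gives 3.18034; window check -1.3 ≤ 3.18034 < 0.3 is false → out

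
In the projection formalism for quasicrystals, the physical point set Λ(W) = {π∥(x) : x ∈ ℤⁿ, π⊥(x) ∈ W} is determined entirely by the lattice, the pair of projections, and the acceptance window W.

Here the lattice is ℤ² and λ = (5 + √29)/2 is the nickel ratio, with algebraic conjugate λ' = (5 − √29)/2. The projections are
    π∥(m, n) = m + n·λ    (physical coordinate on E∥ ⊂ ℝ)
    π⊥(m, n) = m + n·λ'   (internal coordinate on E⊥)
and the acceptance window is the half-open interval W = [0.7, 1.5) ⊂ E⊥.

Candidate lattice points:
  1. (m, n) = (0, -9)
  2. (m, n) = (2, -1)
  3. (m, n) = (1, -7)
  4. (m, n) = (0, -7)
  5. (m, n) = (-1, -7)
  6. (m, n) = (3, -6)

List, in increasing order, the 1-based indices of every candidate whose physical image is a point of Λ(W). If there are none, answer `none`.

Numerically λ ≈ 5.19258 and λ' = −1/λ ≈ -0.19258.
[1] lift (0,-9): star map gives 1.73324; window check 0.7 ≤ 1.73324 < 1.5 is false → out
[2] lift (2,-1): star map gives 2.19258; window check 0.7 ≤ 2.19258 < 1.5 is false → out
[3] lift (1,-7): star map gives 2.34808; window check 0.7 ≤ 2.34808 < 1.5 is false → out
[4] lift (0,-7): star map gives 1.34808; window check 0.7 ≤ 1.34808 < 1.5 is true → IN Λ
[5] lift (-1,-7): star map gives 0.34808; window check 0.7 ≤ 0.34808 < 1.5 is false → out
[6] lift (3,-6): star map gives 4.15549; window check 0.7 ≤ 4.15549 < 1.5 is false → out

4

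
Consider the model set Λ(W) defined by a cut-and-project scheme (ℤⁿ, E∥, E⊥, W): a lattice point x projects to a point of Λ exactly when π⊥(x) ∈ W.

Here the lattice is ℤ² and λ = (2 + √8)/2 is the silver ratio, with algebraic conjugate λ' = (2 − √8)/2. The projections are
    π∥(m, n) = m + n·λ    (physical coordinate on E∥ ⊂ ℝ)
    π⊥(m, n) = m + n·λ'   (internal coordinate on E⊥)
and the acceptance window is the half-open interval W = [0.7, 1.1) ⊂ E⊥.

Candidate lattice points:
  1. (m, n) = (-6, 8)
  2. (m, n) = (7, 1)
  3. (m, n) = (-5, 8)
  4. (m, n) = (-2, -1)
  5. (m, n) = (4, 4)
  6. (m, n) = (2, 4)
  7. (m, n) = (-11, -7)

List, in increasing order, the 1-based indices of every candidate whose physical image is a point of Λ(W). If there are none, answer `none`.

Compute λ' = (2−√8)/2 = -0.41421, so π⊥(m,n) = m -0.41421·n.
[1] lift (-6,8): star map gives -9.31371; window check 0.7 ≤ -9.31371 < 1.1 is false → out
[2] lift (7,1): star map gives 6.58579; window check 0.7 ≤ 6.58579 < 1.1 is false → out
[3] lift (-5,8): star map gives -8.31371; window check 0.7 ≤ -8.31371 < 1.1 is false → out
[4] lift (-2,-1): star map gives -1.58579; window check 0.7 ≤ -1.58579 < 1.1 is false → out
[5] lift (4,4): star map gives 2.34315; window check 0.7 ≤ 2.34315 < 1.1 is false → out
[6] lift (2,4): star map gives 0.34315; window check 0.7 ≤ 0.34315 < 1.1 is false → out
[7] lift (-11,-7): star map gives -8.10051; window check 0.7 ≤ -8.10051 < 1.1 is false → out

none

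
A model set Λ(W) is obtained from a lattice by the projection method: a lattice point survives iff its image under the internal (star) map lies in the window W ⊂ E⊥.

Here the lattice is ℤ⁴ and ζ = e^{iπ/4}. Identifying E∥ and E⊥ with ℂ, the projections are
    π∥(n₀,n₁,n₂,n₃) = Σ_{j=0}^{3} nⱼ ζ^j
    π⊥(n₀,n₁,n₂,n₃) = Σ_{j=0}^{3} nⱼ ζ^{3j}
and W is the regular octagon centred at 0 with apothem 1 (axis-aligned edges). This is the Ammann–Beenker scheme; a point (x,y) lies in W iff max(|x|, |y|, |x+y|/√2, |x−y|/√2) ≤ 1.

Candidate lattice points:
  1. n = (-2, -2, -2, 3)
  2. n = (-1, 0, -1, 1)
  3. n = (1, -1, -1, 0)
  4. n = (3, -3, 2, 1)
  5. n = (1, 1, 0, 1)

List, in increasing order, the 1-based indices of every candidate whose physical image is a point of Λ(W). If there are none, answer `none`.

none

With ζ = e^{iπ/4} the internal vectors are ζ^0,ζ^3,ζ^6,ζ^9.
#1 (-2, -2, -2, 3): internal (1.53553, 2.70711); octagon support 3.00000 vs apothem 1 → ∉ W
#2 (-1, 0, -1, 1): internal (-0.29289, 1.70711); octagon support 1.70711 vs apothem 1 → ∉ W
#3 (1, -1, -1, 0): internal (1.70711, 0.29289); octagon support 1.70711 vs apothem 1 → ∉ W
#4 (3, -3, 2, 1): internal (5.82843, -3.41421); octagon support 6.53553 vs apothem 1 → ∉ W
#5 (1, 1, 0, 1): internal (1.00000, 1.41421); octagon support 1.70711 vs apothem 1 → ∉ W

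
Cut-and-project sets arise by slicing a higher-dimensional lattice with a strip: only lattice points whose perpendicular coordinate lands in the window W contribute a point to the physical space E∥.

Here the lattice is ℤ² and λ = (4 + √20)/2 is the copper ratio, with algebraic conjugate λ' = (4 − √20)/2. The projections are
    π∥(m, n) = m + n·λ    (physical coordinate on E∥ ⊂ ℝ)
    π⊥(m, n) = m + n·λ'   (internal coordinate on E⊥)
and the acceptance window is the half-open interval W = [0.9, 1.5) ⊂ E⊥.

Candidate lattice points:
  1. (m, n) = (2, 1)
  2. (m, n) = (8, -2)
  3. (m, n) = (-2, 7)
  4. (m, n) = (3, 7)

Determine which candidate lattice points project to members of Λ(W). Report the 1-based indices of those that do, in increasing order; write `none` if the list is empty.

Compute λ' = (4−√20)/2 = -0.23607, so π⊥(m,n) = m -0.23607·n.
[1] lift (2,1): star map gives 1.76393; window check 0.9 ≤ 1.76393 < 1.5 is false → out
[2] lift (8,-2): star map gives 8.47214; window check 0.9 ≤ 8.47214 < 1.5 is false → out
[3] lift (-2,7): star map gives -3.65248; window check 0.9 ≤ -3.65248 < 1.5 is false → out
[4] lift (3,7): star map gives 1.34752; window check 0.9 ≤ 1.34752 < 1.5 is true → IN Λ

4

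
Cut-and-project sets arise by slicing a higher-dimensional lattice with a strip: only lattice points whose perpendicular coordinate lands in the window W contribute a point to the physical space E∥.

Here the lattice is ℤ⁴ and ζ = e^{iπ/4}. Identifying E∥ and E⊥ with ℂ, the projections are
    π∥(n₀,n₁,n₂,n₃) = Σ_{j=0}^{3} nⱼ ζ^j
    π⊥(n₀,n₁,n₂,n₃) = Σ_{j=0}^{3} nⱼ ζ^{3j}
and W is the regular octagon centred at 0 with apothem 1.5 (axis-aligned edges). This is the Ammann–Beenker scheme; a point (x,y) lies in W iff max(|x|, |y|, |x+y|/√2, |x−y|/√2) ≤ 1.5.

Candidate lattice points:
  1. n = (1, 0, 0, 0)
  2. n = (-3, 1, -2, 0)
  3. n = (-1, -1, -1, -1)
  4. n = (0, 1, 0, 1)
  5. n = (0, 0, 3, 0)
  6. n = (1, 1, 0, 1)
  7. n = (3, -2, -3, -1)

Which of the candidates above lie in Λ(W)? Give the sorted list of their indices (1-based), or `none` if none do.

π⊥(n) = n₀ + n₁ζ³ + n₂ζ⁶ + n₃ζ⁹ where ζ = e^{iπ/4}.
candidate 1: n = (1, 0, 0, 0) → π⊥ ≈ (+1.0000, +0.0000); max(|x|,|y|,|x±y|/√2) = 1.0000 ≤ 1.5 ⇒ ∈ W
candidate 2: n = (-3, 1, -2, 0) → π⊥ ≈ (-3.7071, +2.7071); max(|x|,|y|,|x±y|/√2) = 4.5355 > 1.5 ⇒ ∉ W
candidate 3: n = (-1, -1, -1, -1) → π⊥ ≈ (-1.0000, -0.4142); max(|x|,|y|,|x±y|/√2) = 1.0000 ≤ 1.5 ⇒ ∈ W
candidate 4: n = (0, 1, 0, 1) → π⊥ ≈ (+0.0000, +1.4142); max(|x|,|y|,|x±y|/√2) = 1.4142 ≤ 1.5 ⇒ ∈ W
candidate 5: n = (0, 0, 3, 0) → π⊥ ≈ (+0.0000, -3.0000); max(|x|,|y|,|x±y|/√2) = 3.0000 > 1.5 ⇒ ∉ W
candidate 6: n = (1, 1, 0, 1) → π⊥ ≈ (+1.0000, +1.4142); max(|x|,|y|,|x±y|/√2) = 1.7071 > 1.5 ⇒ ∉ W
candidate 7: n = (3, -2, -3, -1) → π⊥ ≈ (+3.7071, +0.8787); max(|x|,|y|,|x±y|/√2) = 3.7071 > 1.5 ⇒ ∉ W

1, 3, 4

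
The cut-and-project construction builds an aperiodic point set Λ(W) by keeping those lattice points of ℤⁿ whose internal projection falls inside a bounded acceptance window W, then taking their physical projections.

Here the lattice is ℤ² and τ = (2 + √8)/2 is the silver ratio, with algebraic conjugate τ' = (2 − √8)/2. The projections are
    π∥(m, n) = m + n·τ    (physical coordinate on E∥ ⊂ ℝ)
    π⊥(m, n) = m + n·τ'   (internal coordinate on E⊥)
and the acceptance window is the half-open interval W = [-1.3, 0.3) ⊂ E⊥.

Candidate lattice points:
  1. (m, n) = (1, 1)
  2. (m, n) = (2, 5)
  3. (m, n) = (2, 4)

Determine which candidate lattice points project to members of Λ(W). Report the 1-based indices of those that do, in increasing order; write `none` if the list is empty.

τ' = (2−√8)/2 ≈ -0.4142.
#1 (1,1): internal coord 1 + (1)·τ' = +0.5858; +0.5858 ∉ [-1.3, 0.3) → out
#2 (2,5): internal coord 2 + (5)·τ' = -0.0711; -0.0711 ∈ [-1.3, 0.3) → IN Λ
#3 (2,4): internal coord 2 + (4)·τ' = +0.3431; +0.3431 ∉ [-1.3, 0.3) → out

2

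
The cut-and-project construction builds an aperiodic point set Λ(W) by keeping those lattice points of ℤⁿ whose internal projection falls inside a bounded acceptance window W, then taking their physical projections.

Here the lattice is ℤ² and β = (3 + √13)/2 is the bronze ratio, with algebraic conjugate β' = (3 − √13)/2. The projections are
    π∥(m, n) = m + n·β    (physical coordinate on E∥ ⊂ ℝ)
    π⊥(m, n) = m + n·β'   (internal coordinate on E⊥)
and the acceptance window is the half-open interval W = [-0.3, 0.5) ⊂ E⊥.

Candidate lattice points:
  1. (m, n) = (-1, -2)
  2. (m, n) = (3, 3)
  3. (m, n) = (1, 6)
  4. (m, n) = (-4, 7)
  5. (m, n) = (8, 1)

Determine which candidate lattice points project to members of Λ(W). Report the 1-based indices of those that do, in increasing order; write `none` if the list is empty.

Numerically β ≈ 3.3028 and β' = −1/β ≈ -0.3028.
candidate 1: (m,n)=(-1,-2) → π∥ = -1-2·β ≈ -7.6056, π⊥ = -1-2·β' ≈ -0.3944 ∉ [-0.3, 0.5) ⇒ out
candidate 2: (m,n)=(3,3) → π∥ = 3+3·β ≈ 12.9083, π⊥ = 3+3·β' ≈ 2.0917 ∉ [-0.3, 0.5) ⇒ out
candidate 3: (m,n)=(1,6) → π∥ = 1+6·β ≈ 20.8167, π⊥ = 1+6·β' ≈ -0.8167 ∉ [-0.3, 0.5) ⇒ out
candidate 4: (m,n)=(-4,7) → π∥ = -4+7·β ≈ 19.1194, π⊥ = -4+7·β' ≈ -6.1194 ∉ [-0.3, 0.5) ⇒ out
candidate 5: (m,n)=(8,1) → π∥ = 8+1·β ≈ 11.3028, π⊥ = 8+1·β' ≈ 7.6972 ∉ [-0.3, 0.5) ⇒ out

none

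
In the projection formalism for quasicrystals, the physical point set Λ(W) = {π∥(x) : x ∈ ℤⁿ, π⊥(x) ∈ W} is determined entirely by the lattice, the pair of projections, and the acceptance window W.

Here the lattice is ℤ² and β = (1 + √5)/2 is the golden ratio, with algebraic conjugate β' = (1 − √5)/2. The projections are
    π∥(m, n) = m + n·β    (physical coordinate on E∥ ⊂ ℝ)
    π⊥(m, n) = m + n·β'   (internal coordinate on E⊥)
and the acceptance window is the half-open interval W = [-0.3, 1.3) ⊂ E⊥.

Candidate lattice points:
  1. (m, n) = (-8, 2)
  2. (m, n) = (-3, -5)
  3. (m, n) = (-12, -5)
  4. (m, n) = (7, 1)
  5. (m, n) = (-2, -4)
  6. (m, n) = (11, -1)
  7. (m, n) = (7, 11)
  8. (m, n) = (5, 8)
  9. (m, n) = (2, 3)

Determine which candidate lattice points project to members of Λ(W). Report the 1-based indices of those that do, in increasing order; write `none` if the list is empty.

Numerically β ≈ 1.61803 and β' = −1/β ≈ -0.61803.
#1 (-8,2): internal coord -8 + (2)·β' = -9.23607; -9.23607 ∉ [-0.3, 1.3) → out
#2 (-3,-5): internal coord -3 + (-5)·β' = +0.09017; +0.09017 ∈ [-0.3, 1.3) → IN Λ
#3 (-12,-5): internal coord -12 + (-5)·β' = -8.90983; -8.90983 ∉ [-0.3, 1.3) → out
#4 (7,1): internal coord 7 + (1)·β' = +6.38197; +6.38197 ∉ [-0.3, 1.3) → out
#5 (-2,-4): internal coord -2 + (-4)·β' = +0.47214; +0.47214 ∈ [-0.3, 1.3) → IN Λ
#6 (11,-1): internal coord 11 + (-1)·β' = +11.61803; +11.61803 ∉ [-0.3, 1.3) → out
#7 (7,11): internal coord 7 + (11)·β' = +0.20163; +0.20163 ∈ [-0.3, 1.3) → IN Λ
#8 (5,8): internal coord 5 + (8)·β' = +0.05573; +0.05573 ∈ [-0.3, 1.3) → IN Λ
#9 (2,3): internal coord 2 + (3)·β' = +0.14590; +0.14590 ∈ [-0.3, 1.3) → IN Λ

2, 5, 7, 8, 9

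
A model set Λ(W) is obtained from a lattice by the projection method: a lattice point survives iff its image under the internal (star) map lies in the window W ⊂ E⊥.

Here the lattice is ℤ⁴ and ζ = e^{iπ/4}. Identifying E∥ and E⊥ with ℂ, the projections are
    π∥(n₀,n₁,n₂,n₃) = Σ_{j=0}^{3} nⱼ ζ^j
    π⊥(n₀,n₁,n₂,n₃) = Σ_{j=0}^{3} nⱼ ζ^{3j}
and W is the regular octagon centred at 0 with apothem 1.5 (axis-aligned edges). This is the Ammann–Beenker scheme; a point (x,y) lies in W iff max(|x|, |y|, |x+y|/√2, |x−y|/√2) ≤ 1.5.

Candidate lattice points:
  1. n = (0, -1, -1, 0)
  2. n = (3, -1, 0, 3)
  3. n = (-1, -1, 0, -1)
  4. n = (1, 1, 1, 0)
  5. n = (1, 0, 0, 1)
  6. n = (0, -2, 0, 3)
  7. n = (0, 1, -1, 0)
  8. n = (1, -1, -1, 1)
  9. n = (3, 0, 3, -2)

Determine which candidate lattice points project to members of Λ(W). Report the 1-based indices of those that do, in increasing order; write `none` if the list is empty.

Internal map: ζ^{3j} for j=0..3 gives (1,0), (−√2/2,√2/2), (0,−1), (√2/2,√2/2).
candidate 1: n = (0, -1, -1, 0) → π⊥ ≈ (+0.70711, +0.29289); max(|x|,|y|,|x±y|/√2) = 0.70711 ≤ 1.5 ⇒ ∈ W
candidate 2: n = (3, -1, 0, 3) → π⊥ ≈ (+5.82843, +1.41421); max(|x|,|y|,|x±y|/√2) = 5.82843 > 1.5 ⇒ ∉ W
candidate 3: n = (-1, -1, 0, -1) → π⊥ ≈ (-1.00000, -1.41421); max(|x|,|y|,|x±y|/√2) = 1.70711 > 1.5 ⇒ ∉ W
candidate 4: n = (1, 1, 1, 0) → π⊥ ≈ (+0.29289, -0.29289); max(|x|,|y|,|x±y|/√2) = 0.41421 ≤ 1.5 ⇒ ∈ W
candidate 5: n = (1, 0, 0, 1) → π⊥ ≈ (+1.70711, +0.70711); max(|x|,|y|,|x±y|/√2) = 1.70711 > 1.5 ⇒ ∉ W
candidate 6: n = (0, -2, 0, 3) → π⊥ ≈ (+3.53553, +0.70711); max(|x|,|y|,|x±y|/√2) = 3.53553 > 1.5 ⇒ ∉ W
candidate 7: n = (0, 1, -1, 0) → π⊥ ≈ (-0.70711, +1.70711); max(|x|,|y|,|x±y|/√2) = 1.70711 > 1.5 ⇒ ∉ W
candidate 8: n = (1, -1, -1, 1) → π⊥ ≈ (+2.41421, +1.00000); max(|x|,|y|,|x±y|/√2) = 2.41421 > 1.5 ⇒ ∉ W
candidate 9: n = (3, 0, 3, -2) → π⊥ ≈ (+1.58579, -4.41421); max(|x|,|y|,|x±y|/√2) = 4.41421 > 1.5 ⇒ ∉ W

1, 4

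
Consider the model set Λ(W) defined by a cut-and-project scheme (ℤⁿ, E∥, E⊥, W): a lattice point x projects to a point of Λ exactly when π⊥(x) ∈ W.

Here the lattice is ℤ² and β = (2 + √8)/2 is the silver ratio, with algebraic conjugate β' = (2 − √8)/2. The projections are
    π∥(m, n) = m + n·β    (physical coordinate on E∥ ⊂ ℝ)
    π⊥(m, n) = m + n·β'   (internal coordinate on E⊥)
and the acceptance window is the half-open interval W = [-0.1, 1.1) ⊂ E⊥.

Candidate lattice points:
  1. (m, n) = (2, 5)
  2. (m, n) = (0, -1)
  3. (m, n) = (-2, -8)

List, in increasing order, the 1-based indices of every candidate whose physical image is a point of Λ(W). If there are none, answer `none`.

Numerically β ≈ 2.41421 and β' = −1/β ≈ -0.41421.
candidate 1: (m,n)=(2,5) → π∥ = 2+5·β ≈ 14.07107, π⊥ = 2+5·β' ≈ -0.07107 ∈ [-0.1, 1.1) ⇒ IN Λ
candidate 2: (m,n)=(0,-1) → π∥ = 0-1·β ≈ -2.41421, π⊥ = 0-1·β' ≈ 0.41421 ∈ [-0.1, 1.1) ⇒ IN Λ
candidate 3: (m,n)=(-2,-8) → π∥ = -2-8·β ≈ -21.31371, π⊥ = -2-8·β' ≈ 1.31371 ∉ [-0.1, 1.1) ⇒ out

1, 2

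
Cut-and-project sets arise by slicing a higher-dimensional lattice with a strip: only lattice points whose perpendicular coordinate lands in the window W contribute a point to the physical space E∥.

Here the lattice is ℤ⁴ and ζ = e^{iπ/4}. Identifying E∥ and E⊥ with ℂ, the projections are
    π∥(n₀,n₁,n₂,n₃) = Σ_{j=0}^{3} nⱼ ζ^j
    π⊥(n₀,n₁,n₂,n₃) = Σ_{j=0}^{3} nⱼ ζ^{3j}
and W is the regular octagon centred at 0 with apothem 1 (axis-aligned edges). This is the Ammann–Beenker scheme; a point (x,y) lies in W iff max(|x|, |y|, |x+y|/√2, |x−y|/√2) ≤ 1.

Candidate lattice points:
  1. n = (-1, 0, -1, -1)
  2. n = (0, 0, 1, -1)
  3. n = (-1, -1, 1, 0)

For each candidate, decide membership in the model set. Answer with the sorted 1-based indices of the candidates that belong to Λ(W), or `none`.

Internal map: ζ^{3j} for j=0..3 gives (1,0), (−√2/2,√2/2), (0,−1), (√2/2,√2/2).
#1 (-1, 0, -1, -1): internal (-1.707107, 0.292893); octagon support 1.707107 vs apothem 1 → ∉ W
#2 (0, 0, 1, -1): internal (-0.707107, -1.707107); octagon support 1.707107 vs apothem 1 → ∉ W
#3 (-1, -1, 1, 0): internal (-0.292893, -1.707107); octagon support 1.707107 vs apothem 1 → ∉ W

none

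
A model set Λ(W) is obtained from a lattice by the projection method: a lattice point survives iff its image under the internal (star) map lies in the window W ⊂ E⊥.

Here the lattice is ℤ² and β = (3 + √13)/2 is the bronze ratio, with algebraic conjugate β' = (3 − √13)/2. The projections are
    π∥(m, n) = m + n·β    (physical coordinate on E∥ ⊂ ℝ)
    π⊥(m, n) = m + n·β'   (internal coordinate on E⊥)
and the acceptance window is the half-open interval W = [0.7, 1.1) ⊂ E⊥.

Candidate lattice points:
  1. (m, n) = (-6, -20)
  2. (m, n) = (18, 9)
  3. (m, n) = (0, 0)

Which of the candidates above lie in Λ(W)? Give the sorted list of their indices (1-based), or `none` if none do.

β' = (3−√13)/2 ≈ -0.3028.
#1 (-6,-20): internal coord -6 + (-20)·β' = +0.0555; +0.0555 ∉ [0.7, 1.1) → out
#2 (18,9): internal coord 18 + (9)·β' = +15.2750; +15.2750 ∉ [0.7, 1.1) → out
#3 (0,0): internal coord 0 + (0)·β' = +0.0000; +0.0000 ∉ [0.7, 1.1) → out

none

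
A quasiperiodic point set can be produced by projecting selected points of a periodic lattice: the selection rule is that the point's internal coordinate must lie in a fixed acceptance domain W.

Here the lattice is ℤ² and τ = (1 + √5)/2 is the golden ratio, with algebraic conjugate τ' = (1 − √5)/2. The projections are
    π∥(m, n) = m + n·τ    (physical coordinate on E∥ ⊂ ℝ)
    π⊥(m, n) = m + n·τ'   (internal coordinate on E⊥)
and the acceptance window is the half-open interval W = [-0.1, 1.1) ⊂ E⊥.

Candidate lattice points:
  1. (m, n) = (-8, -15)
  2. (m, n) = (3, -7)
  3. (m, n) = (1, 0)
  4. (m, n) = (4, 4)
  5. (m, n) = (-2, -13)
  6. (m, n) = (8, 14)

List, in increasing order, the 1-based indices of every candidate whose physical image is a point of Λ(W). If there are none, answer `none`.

3

τ' = (1−√5)/2 ≈ -0.618034.
candidate 1: (m,n)=(-8,-15) → π∥ = -8-15·τ ≈ -32.270510, π⊥ = -8-15·τ' ≈ 1.270510 ∉ [-0.1, 1.1) ⇒ out
candidate 2: (m,n)=(3,-7) → π∥ = 3-7·τ ≈ -8.326238, π⊥ = 3-7·τ' ≈ 7.326238 ∉ [-0.1, 1.1) ⇒ out
candidate 3: (m,n)=(1,0) → π∥ = 1+0·τ ≈ 1.000000, π⊥ = 1+0·τ' ≈ 1.000000 ∈ [-0.1, 1.1) ⇒ IN Λ
candidate 4: (m,n)=(4,4) → π∥ = 4+4·τ ≈ 10.472136, π⊥ = 4+4·τ' ≈ 1.527864 ∉ [-0.1, 1.1) ⇒ out
candidate 5: (m,n)=(-2,-13) → π∥ = -2-13·τ ≈ -23.034442, π⊥ = -2-13·τ' ≈ 6.034442 ∉ [-0.1, 1.1) ⇒ out
candidate 6: (m,n)=(8,14) → π∥ = 8+14·τ ≈ 30.652476, π⊥ = 8+14·τ' ≈ -0.652476 ∉ [-0.1, 1.1) ⇒ out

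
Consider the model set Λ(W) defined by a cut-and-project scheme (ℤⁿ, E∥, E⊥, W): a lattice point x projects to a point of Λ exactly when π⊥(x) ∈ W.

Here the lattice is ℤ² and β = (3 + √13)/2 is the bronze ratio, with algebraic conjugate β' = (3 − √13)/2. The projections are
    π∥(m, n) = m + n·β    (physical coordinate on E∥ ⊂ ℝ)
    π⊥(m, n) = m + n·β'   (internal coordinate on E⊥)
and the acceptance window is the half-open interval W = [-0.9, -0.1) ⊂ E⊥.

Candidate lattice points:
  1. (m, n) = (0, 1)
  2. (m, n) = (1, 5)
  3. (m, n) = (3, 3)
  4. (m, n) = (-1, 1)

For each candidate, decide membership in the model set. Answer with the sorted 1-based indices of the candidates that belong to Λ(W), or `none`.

1, 2

β' = (3−√13)/2 ≈ -0.302776.
candidate 1: (m,n)=(0,1) → π∥ = 0+1·β ≈ 3.302776, π⊥ = 0+1·β' ≈ -0.302776 ∈ [-0.9, -0.1) ⇒ IN Λ
candidate 2: (m,n)=(1,5) → π∥ = 1+5·β ≈ 17.513878, π⊥ = 1+5·β' ≈ -0.513878 ∈ [-0.9, -0.1) ⇒ IN Λ
candidate 3: (m,n)=(3,3) → π∥ = 3+3·β ≈ 12.908327, π⊥ = 3+3·β' ≈ 2.091673 ∉ [-0.9, -0.1) ⇒ out
candidate 4: (m,n)=(-1,1) → π∥ = -1+1·β ≈ 2.302776, π⊥ = -1+1·β' ≈ -1.302776 ∉ [-0.9, -0.1) ⇒ out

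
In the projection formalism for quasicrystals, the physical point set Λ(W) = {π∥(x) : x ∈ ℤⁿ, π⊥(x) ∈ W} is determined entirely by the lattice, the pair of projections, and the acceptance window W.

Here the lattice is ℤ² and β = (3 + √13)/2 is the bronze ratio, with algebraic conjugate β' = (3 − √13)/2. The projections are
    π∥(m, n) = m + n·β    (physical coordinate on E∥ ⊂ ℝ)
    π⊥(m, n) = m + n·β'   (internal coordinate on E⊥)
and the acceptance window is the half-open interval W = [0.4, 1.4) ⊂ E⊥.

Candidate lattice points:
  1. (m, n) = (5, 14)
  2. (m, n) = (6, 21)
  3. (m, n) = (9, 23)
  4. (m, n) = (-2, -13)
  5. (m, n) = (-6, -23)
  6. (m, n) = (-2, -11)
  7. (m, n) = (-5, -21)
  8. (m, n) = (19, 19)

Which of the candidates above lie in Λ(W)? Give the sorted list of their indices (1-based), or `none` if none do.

1, 5, 6, 7

Numerically β ≈ 3.3028 and β' = −1/β ≈ -0.3028.
#1 (5,14): internal coord 5 + (14)·β' = +0.7611; +0.7611 ∈ [0.4, 1.4) → IN Λ
#2 (6,21): internal coord 6 + (21)·β' = -0.3583; -0.3583 ∉ [0.4, 1.4) → out
#3 (9,23): internal coord 9 + (23)·β' = +2.0362; +2.0362 ∉ [0.4, 1.4) → out
#4 (-2,-13): internal coord -2 + (-13)·β' = +1.9361; +1.9361 ∉ [0.4, 1.4) → out
#5 (-6,-23): internal coord -6 + (-23)·β' = +0.9638; +0.9638 ∈ [0.4, 1.4) → IN Λ
#6 (-2,-11): internal coord -2 + (-11)·β' = +1.3305; +1.3305 ∈ [0.4, 1.4) → IN Λ
#7 (-5,-21): internal coord -5 + (-21)·β' = +1.3583; +1.3583 ∈ [0.4, 1.4) → IN Λ
#8 (19,19): internal coord 19 + (19)·β' = +13.2473; +13.2473 ∉ [0.4, 1.4) → out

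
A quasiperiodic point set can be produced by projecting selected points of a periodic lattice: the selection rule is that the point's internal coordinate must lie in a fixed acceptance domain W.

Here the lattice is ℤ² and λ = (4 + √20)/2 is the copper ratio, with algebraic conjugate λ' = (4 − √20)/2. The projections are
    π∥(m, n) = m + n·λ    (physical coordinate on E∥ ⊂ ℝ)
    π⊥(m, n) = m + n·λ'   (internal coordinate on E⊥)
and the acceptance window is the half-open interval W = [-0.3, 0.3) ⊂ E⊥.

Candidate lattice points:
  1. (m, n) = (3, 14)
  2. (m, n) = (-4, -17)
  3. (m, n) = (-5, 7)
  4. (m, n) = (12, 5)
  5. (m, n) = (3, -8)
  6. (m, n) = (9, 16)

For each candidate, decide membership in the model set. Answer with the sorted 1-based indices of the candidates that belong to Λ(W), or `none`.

Compute λ' = (4−√20)/2 = -0.2361, so π⊥(m,n) = m -0.2361·n.
[1] lift (3,14): star map gives -0.3050; window check -0.3 ≤ -0.3050 < 0.3 is false → out
[2] lift (-4,-17): star map gives 0.0132; window check -0.3 ≤ 0.0132 < 0.3 is true → IN Λ
[3] lift (-5,7): star map gives -6.6525; window check -0.3 ≤ -6.6525 < 0.3 is false → out
[4] lift (12,5): star map gives 10.8197; window check -0.3 ≤ 10.8197 < 0.3 is false → out
[5] lift (3,-8): star map gives 4.8885; window check -0.3 ≤ 4.8885 < 0.3 is false → out
[6] lift (9,16): star map gives 5.2229; window check -0.3 ≤ 5.2229 < 0.3 is false → out

2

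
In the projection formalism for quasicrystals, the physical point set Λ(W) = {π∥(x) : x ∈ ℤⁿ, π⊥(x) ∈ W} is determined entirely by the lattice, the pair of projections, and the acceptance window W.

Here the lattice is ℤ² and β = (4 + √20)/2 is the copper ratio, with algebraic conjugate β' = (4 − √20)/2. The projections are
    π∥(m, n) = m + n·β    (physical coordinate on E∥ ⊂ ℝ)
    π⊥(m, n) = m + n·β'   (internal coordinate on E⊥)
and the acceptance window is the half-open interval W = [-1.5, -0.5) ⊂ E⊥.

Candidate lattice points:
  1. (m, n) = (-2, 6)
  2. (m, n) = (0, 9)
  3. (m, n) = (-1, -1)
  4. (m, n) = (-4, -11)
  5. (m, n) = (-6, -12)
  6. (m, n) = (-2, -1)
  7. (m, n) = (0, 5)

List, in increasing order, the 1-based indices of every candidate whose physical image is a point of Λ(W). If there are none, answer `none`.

3, 4, 7

Numerically β ≈ 4.236068 and β' = −1/β ≈ -0.236068.
candidate 1: (m,n)=(-2,6) → π∥ = -2+6·β ≈ 23.416408, π⊥ = -2+6·β' ≈ -3.416408 ∉ [-1.5, -0.5) ⇒ out
candidate 2: (m,n)=(0,9) → π∥ = 0+9·β ≈ 38.124612, π⊥ = 0+9·β' ≈ -2.124612 ∉ [-1.5, -0.5) ⇒ out
candidate 3: (m,n)=(-1,-1) → π∥ = -1-1·β ≈ -5.236068, π⊥ = -1-1·β' ≈ -0.763932 ∈ [-1.5, -0.5) ⇒ IN Λ
candidate 4: (m,n)=(-4,-11) → π∥ = -4-11·β ≈ -50.596748, π⊥ = -4-11·β' ≈ -1.403252 ∈ [-1.5, -0.5) ⇒ IN Λ
candidate 5: (m,n)=(-6,-12) → π∥ = -6-12·β ≈ -56.832816, π⊥ = -6-12·β' ≈ -3.167184 ∉ [-1.5, -0.5) ⇒ out
candidate 6: (m,n)=(-2,-1) → π∥ = -2-1·β ≈ -6.236068, π⊥ = -2-1·β' ≈ -1.763932 ∉ [-1.5, -0.5) ⇒ out
candidate 7: (m,n)=(0,5) → π∥ = 0+5·β ≈ 21.180340, π⊥ = 0+5·β' ≈ -1.180340 ∈ [-1.5, -0.5) ⇒ IN Λ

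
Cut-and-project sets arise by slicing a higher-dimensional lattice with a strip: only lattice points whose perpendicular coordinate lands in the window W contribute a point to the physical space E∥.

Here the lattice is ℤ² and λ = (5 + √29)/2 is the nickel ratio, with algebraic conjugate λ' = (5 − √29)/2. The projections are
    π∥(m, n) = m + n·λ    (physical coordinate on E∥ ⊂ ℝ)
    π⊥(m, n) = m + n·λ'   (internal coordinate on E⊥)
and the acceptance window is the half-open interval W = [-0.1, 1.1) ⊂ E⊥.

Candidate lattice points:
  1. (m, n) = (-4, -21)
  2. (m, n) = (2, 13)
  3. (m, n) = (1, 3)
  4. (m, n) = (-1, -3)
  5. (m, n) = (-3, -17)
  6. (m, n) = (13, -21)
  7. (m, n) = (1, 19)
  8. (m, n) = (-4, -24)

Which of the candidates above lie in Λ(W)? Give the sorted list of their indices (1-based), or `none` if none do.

Compute λ' = (5−√29)/2 = -0.192582, so π⊥(m,n) = m -0.192582·n.
#1 (-4,-21): internal coord -4 + (-21)·λ' = +0.044230; +0.044230 ∈ [-0.1, 1.1) → IN Λ
#2 (2,13): internal coord 2 + (13)·λ' = -0.503571; -0.503571 ∉ [-0.1, 1.1) → out
#3 (1,3): internal coord 1 + (3)·λ' = +0.422253; +0.422253 ∈ [-0.1, 1.1) → IN Λ
#4 (-1,-3): internal coord -1 + (-3)·λ' = -0.422253; -0.422253 ∉ [-0.1, 1.1) → out
#5 (-3,-17): internal coord -3 + (-17)·λ' = +0.273901; +0.273901 ∈ [-0.1, 1.1) → IN Λ
#6 (13,-21): internal coord 13 + (-21)·λ' = +17.044230; +17.044230 ∉ [-0.1, 1.1) → out
#7 (1,19): internal coord 1 + (19)·λ' = -2.659066; -2.659066 ∉ [-0.1, 1.1) → out
#8 (-4,-24): internal coord -4 + (-24)·λ' = +0.621978; +0.621978 ∈ [-0.1, 1.1) → IN Λ

1, 3, 5, 8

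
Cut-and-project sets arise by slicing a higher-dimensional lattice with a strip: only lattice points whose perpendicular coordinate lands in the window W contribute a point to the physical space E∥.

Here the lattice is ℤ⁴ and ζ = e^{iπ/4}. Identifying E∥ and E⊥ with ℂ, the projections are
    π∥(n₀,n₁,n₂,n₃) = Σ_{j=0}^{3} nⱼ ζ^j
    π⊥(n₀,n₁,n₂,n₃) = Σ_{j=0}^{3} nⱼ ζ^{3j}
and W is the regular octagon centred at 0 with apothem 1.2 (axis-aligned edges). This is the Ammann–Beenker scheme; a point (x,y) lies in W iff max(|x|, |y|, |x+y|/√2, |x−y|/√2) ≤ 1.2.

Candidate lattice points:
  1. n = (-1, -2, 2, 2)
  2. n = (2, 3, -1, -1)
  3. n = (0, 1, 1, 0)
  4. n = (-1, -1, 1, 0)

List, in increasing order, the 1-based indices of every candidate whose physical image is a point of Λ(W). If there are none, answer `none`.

With ζ = e^{iπ/4} the internal vectors are ζ^0,ζ^3,ζ^6,ζ^9.
candidate 1: n = (-1, -2, 2, 2) → π⊥ ≈ (+1.828427, -2.000000); max(|x|,|y|,|x±y|/√2) = 2.707107 > 1.2 ⇒ ∉ W
candidate 2: n = (2, 3, -1, -1) → π⊥ ≈ (-0.828427, +2.414214); max(|x|,|y|,|x±y|/√2) = 2.414214 > 1.2 ⇒ ∉ W
candidate 3: n = (0, 1, 1, 0) → π⊥ ≈ (-0.707107, -0.292893); max(|x|,|y|,|x±y|/√2) = 0.707107 ≤ 1.2 ⇒ ∈ W
candidate 4: n = (-1, -1, 1, 0) → π⊥ ≈ (-0.292893, -1.707107); max(|x|,|y|,|x±y|/√2) = 1.707107 > 1.2 ⇒ ∉ W

3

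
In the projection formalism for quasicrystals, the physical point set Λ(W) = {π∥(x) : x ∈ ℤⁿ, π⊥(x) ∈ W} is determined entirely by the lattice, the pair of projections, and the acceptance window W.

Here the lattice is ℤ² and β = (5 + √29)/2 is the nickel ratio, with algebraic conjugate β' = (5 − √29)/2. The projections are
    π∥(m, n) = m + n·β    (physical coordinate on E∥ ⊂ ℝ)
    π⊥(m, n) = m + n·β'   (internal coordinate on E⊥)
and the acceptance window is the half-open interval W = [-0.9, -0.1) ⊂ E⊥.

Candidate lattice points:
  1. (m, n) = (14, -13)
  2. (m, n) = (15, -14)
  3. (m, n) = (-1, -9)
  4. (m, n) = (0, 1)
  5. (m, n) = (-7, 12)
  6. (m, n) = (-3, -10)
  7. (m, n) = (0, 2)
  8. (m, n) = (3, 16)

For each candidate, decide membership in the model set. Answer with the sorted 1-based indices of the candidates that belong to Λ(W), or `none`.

Compute β' = (5−√29)/2 = -0.192582, so π⊥(m,n) = m -0.192582·n.
#1 (14,-13): internal coord 14 + (-13)·β' = +16.503571; +16.503571 ∉ [-0.9, -0.1) → out
#2 (15,-14): internal coord 15 + (-14)·β' = +17.696154; +17.696154 ∉ [-0.9, -0.1) → out
#3 (-1,-9): internal coord -1 + (-9)·β' = +0.733242; +0.733242 ∉ [-0.9, -0.1) → out
#4 (0,1): internal coord 0 + (1)·β' = -0.192582; -0.192582 ∈ [-0.9, -0.1) → IN Λ
#5 (-7,12): internal coord -7 + (12)·β' = -9.310989; -9.310989 ∉ [-0.9, -0.1) → out
#6 (-3,-10): internal coord -3 + (-10)·β' = -1.074176; -1.074176 ∉ [-0.9, -0.1) → out
#7 (0,2): internal coord 0 + (2)·β' = -0.385165; -0.385165 ∈ [-0.9, -0.1) → IN Λ
#8 (3,16): internal coord 3 + (16)·β' = -0.081318; -0.081318 ∉ [-0.9, -0.1) → out

4, 7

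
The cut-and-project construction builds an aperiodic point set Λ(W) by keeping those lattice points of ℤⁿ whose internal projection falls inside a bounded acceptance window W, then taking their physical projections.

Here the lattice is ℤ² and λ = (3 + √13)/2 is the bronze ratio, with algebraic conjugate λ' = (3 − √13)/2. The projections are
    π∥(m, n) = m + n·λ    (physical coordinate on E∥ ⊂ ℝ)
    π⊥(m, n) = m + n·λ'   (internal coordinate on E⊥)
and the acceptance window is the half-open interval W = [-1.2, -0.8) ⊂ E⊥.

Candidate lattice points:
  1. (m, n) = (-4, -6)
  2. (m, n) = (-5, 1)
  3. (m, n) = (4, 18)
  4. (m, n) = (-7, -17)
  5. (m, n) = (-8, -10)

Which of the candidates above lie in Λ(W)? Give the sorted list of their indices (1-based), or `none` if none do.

none

λ' = (3−√13)/2 ≈ -0.302776.
[1] lift (-4,-6): star map gives -2.183346; window check -1.2 ≤ -2.183346 < -0.8 is false → out
[2] lift (-5,1): star map gives -5.302776; window check -1.2 ≤ -5.302776 < -0.8 is false → out
[3] lift (4,18): star map gives -1.449961; window check -1.2 ≤ -1.449961 < -0.8 is false → out
[4] lift (-7,-17): star map gives -1.852814; window check -1.2 ≤ -1.852814 < -0.8 is false → out
[5] lift (-8,-10): star map gives -4.972244; window check -1.2 ≤ -4.972244 < -0.8 is false → out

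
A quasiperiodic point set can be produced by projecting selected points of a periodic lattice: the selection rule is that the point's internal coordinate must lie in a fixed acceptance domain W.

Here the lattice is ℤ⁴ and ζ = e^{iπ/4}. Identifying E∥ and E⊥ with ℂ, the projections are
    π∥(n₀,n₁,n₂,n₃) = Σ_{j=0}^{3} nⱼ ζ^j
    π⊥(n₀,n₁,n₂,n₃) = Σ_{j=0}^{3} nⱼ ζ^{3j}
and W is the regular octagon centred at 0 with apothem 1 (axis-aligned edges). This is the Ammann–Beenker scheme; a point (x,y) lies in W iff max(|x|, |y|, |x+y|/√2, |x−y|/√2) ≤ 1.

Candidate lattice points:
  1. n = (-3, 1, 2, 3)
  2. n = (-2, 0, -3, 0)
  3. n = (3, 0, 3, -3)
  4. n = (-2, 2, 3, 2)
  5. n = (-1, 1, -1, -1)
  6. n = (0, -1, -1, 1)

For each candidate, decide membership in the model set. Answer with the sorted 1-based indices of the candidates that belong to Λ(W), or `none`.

Internal map: ζ^{3j} for j=0..3 gives (1,0), (−√2/2,√2/2), (0,−1), (√2/2,√2/2).
#1 (-3, 1, 2, 3): internal (-1.58579, 0.82843); octagon support 1.70711 vs apothem 1 → ∉ W
#2 (-2, 0, -3, 0): internal (-2.00000, 3.00000); octagon support 3.53553 vs apothem 1 → ∉ W
#3 (3, 0, 3, -3): internal (0.87868, -5.12132); octagon support 5.12132 vs apothem 1 → ∉ W
#4 (-2, 2, 3, 2): internal (-2.00000, -0.17157); octagon support 2.00000 vs apothem 1 → ∉ W
#5 (-1, 1, -1, -1): internal (-2.41421, 1.00000); octagon support 2.41421 vs apothem 1 → ∉ W
#6 (0, -1, -1, 1): internal (1.41421, 1.00000); octagon support 1.70711 vs apothem 1 → ∉ W

none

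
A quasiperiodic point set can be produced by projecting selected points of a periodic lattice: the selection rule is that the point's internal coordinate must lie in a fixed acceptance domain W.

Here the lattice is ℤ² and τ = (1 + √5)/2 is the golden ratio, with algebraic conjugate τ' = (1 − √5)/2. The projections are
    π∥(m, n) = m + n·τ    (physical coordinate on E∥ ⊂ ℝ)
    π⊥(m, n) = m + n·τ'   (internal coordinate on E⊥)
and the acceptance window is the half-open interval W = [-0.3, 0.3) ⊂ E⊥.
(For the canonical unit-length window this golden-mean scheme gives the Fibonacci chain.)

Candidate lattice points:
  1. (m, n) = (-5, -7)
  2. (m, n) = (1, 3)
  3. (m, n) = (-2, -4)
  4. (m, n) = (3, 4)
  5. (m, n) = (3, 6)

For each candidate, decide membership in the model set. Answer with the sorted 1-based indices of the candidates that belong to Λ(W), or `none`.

τ' = (1−√5)/2 ≈ -0.6180.
candidate 1: (m,n)=(-5,-7) → π∥ = -5-7·τ ≈ -16.3262, π⊥ = -5-7·τ' ≈ -0.6738 ∉ [-0.3, 0.3) ⇒ out
candidate 2: (m,n)=(1,3) → π∥ = 1+3·τ ≈ 5.8541, π⊥ = 1+3·τ' ≈ -0.8541 ∉ [-0.3, 0.3) ⇒ out
candidate 3: (m,n)=(-2,-4) → π∥ = -2-4·τ ≈ -8.4721, π⊥ = -2-4·τ' ≈ 0.4721 ∉ [-0.3, 0.3) ⇒ out
candidate 4: (m,n)=(3,4) → π∥ = 3+4·τ ≈ 9.4721, π⊥ = 3+4·τ' ≈ 0.5279 ∉ [-0.3, 0.3) ⇒ out
candidate 5: (m,n)=(3,6) → π∥ = 3+6·τ ≈ 12.7082, π⊥ = 3+6·τ' ≈ -0.7082 ∉ [-0.3, 0.3) ⇒ out

none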